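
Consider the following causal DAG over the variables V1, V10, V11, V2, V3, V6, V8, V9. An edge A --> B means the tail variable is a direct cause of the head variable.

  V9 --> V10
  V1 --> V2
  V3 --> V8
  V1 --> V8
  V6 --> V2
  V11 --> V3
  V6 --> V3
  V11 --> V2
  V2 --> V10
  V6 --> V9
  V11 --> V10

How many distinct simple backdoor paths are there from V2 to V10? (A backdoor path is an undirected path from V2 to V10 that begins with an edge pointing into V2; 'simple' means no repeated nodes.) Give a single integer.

A backdoor path from V2 to V10 is any simple undirected path whose first edge points into V2 (i.e. leaves V2 via a parent).
Parents of V2: {V1, V11, V6}.
Enumerating:
  P1: V2 <- V6 -> V9 -> V10
  P2: V2 <- V6 -> V3 <- V11 -> V10
  P3: V2 <- V1 -> V8 <- V3 <- V6 -> V9 -> V10
  P4: V2 <- V1 -> V8 <- V3 <- V11 -> V10
  P5: V2 <- V11 -> V3 <- V6 -> V9 -> V10
  P6: V2 <- V11 -> V10
That exhausts the simple backdoor paths. Count: 6.

6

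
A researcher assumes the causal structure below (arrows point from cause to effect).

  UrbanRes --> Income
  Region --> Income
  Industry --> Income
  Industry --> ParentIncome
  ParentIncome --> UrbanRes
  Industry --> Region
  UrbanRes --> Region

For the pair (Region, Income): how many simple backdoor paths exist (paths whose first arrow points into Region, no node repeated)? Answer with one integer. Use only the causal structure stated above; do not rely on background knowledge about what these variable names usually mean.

A backdoor path from Region to Income is any simple undirected path whose first edge points into Region (i.e. leaves Region via a parent).
Parents of Region: {Industry, UrbanRes}.
Enumerating:
  P1: Region <- Industry -> ParentIncome -> UrbanRes -> Income
  P2: Region <- Industry -> Income
  P3: Region <- UrbanRes <- ParentIncome <- Industry -> Income
  P4: Region <- UrbanRes -> Income
That exhausts the simple backdoor paths. Count: 4.

4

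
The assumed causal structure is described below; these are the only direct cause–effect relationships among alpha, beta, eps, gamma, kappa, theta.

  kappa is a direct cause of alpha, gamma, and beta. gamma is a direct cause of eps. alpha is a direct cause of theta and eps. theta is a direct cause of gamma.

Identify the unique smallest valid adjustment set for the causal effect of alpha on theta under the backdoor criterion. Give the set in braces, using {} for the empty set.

Variables eligible for adjustment (non-descendants of alpha, excluding alpha and theta): {beta, kappa}.
Backdoor paths from alpha to theta:
  P1: alpha <- kappa -> gamma <- theta
Each backdoor path contains an unconditioned collider, so every path is already blocked with the empty conditioning set:
  P1: blocked at collider gamma (neither it nor any descendant is in the conditioning set).
The empty set is therefore the unique smallest valid set.

{}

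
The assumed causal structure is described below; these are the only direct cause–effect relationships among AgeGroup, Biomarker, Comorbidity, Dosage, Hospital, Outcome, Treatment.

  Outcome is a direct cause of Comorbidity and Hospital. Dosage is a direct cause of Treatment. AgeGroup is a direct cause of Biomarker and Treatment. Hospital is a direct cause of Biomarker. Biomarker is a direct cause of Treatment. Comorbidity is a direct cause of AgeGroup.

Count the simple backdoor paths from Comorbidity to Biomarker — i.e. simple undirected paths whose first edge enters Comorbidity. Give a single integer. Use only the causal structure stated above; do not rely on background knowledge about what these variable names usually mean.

A backdoor path from Comorbidity to Biomarker is any simple undirected path whose first edge points into Comorbidity (i.e. leaves Comorbidity via a parent).
Parents of Comorbidity: {Outcome}.
Enumerating:
  P1: Comorbidity <- Outcome -> Hospital -> Biomarker
That exhausts the simple backdoor paths. Count: 1.

1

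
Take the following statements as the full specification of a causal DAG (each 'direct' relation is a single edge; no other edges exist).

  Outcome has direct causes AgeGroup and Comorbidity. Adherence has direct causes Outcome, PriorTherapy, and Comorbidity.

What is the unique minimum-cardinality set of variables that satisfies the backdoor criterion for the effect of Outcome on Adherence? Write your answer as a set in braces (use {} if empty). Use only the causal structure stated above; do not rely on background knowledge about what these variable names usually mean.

Variables eligible for adjustment (non-descendants of Outcome, excluding Outcome and Adherence): {AgeGroup, Comorbidity, PriorTherapy}.
Backdoor paths from Outcome to Adherence:
  P1: Outcome <- Comorbidity -> Adherence
The empty set is not sufficient: P1 (Outcome <- Comorbidity -> Adherence) has no collider blocking it and no conditioned non-collider, so it is open.
Try {Comorbidity}:
  P1: blocked at fork node Comorbidity ∈ conditioning set.
{Comorbidity} contains no descendant of Outcome and blocks every backdoor path.
No other singleton works — e.g. {AgeGroup} leaves P1 open — so {Comorbidity} is the unique smallest valid adjustment set.

{Comorbidity}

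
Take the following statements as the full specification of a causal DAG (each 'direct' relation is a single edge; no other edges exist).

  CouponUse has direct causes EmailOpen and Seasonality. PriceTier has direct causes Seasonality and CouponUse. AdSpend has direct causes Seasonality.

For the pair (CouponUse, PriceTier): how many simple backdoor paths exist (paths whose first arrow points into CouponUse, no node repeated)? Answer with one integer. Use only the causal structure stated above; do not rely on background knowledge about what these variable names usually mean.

1

A backdoor path from CouponUse to PriceTier is any simple undirected path whose first edge points into CouponUse (i.e. leaves CouponUse via a parent).
Parents of CouponUse: {EmailOpen, Seasonality}.
Enumerating:
  P1: CouponUse <- Seasonality -> PriceTier
That exhausts the simple backdoor paths. Count: 1.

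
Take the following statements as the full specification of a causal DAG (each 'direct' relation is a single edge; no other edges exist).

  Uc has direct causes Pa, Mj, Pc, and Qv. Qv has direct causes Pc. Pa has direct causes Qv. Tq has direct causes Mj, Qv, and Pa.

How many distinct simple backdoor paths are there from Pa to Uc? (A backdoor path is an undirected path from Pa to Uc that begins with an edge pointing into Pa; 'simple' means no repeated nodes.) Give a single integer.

3

A backdoor path from Pa to Uc is any simple undirected path whose first edge points into Pa (i.e. leaves Pa via a parent).
Parents of Pa: {Qv}.
Enumerating:
  P1: Pa <- Qv <- Pc -> Uc
  P2: Pa <- Qv -> Uc
  P3: Pa <- Qv -> Tq <- Mj -> Uc
That exhausts the simple backdoor paths. Count: 3.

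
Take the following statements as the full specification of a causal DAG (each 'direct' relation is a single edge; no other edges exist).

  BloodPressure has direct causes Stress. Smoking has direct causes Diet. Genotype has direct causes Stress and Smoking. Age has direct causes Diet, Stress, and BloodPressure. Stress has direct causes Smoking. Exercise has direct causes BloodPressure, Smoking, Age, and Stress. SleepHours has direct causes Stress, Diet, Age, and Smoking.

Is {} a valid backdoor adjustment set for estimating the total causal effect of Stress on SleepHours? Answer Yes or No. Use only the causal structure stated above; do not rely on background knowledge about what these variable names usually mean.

No

Backdoor paths from Stress to SleepHours (paths whose first edge points into Stress):
  P1: Stress <- Smoking <- Diet -> Age -> SleepHours
  P2: Stress <- Smoking <- Diet -> SleepHours
  P3: Stress <- Smoking -> Exercise <- BloodPressure -> Age <- Diet -> SleepHours
  P4: Stress <- Smoking -> Exercise <- BloodPressure -> Age -> SleepHours
  P5: Stress <- Smoking -> Exercise <- Age <- Diet -> SleepHours
  P6: Stress <- Smoking -> Exercise <- Age -> SleepHours
  P7: Stress <- Smoking -> SleepHours
Condition 1 (no descendant of Stress in the set): holds — descendants of Stress are {Age, BloodPressure, Exercise, Genotype, SleepHours}; none are in {}.
Condition 2 (every backdoor path blocked by {}):
  P1: open — no interior node is in the conditioning set.
  P2: open — no interior node is in the conditioning set.
  P3: blocked at collider Exercise (neither it nor any descendant is in the conditioning set).
  P4: blocked at collider Exercise (neither it nor any descendant is in the conditioning set).
  P5: blocked at collider Exercise (neither it nor any descendant is in the conditioning set).
  P6: blocked at collider Exercise (neither it nor any descendant is in the conditioning set).
  P7: open — no interior node is in the conditioning set.
{} does not satisfy the backdoor criterion.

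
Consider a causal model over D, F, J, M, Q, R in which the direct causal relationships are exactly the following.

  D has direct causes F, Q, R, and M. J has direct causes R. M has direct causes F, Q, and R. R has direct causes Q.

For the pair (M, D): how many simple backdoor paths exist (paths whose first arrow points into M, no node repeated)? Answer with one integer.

A backdoor path from M to D is any simple undirected path whose first edge points into M (i.e. leaves M via a parent).
Parents of M: {F, Q, R}.
Enumerating:
  P1: M <- Q -> R -> D
  P2: M <- Q -> D
  P3: M <- F -> D
  P4: M <- R <- Q -> D
  P5: M <- R -> D
That exhausts the simple backdoor paths. Count: 5.

5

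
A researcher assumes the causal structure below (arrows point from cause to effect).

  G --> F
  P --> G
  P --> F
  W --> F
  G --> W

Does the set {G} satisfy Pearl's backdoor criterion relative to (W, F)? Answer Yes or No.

Backdoor paths from W to F (paths whose first edge points into W):
  P1: W <- G <- P -> F
  P2: W <- G -> F
Condition 1 (no descendant of W in the set): holds — descendants of W are {F}; none are in {G}.
Condition 2 (every backdoor path blocked by {G}):
  P1: blocked at chain node G ∈ conditioning set.
  P2: blocked at fork node G ∈ conditioning set.
{G} satisfies the backdoor criterion.

Yes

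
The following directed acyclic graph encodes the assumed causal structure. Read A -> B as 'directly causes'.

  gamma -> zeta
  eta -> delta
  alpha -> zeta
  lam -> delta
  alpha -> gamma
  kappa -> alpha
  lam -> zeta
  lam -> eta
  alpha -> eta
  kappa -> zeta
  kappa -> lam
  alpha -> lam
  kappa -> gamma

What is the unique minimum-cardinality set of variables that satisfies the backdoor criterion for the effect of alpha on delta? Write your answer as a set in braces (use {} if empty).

{kappa}

Variables eligible for adjustment (non-descendants of alpha, excluding alpha and delta): {kappa}.
Backdoor paths from alpha to delta:
  P1: alpha <- kappa -> lam -> eta -> delta
  P2: alpha <- kappa -> lam -> delta
  P3: alpha <- kappa -> gamma -> zeta <- lam -> eta -> delta
  P4: alpha <- kappa -> gamma -> zeta <- lam -> delta
  P5: alpha <- kappa -> zeta <- lam -> eta -> delta
  P6: alpha <- kappa -> zeta <- lam -> delta
The empty set is not sufficient: P1 (alpha <- kappa -> lam -> eta -> delta) has no collider blocking it and no conditioned non-collider, so it is open.
Try {kappa}:
  P1: blocked at fork node kappa ∈ conditioning set.
  P2: blocked at fork node kappa ∈ conditioning set.
  P3: blocked at fork node kappa ∈ conditioning set.
  P4: blocked at fork node kappa ∈ conditioning set.
  P5: blocked at fork node kappa ∈ conditioning set.
  P6: blocked at fork node kappa ∈ conditioning set.
{kappa} contains no descendant of alpha and blocks every backdoor path.
{kappa} is the unique smallest valid adjustment set.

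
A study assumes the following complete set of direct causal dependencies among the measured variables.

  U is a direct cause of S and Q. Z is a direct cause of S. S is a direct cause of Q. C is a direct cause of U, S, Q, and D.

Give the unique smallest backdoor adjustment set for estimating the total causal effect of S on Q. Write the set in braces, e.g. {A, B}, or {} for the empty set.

Variables eligible for adjustment (non-descendants of S, excluding S and Q): {C, D, U, Z}.
Backdoor paths from S to Q:
  P1: S <- C -> U -> Q
  P2: S <- C -> Q
  P3: S <- U <- C -> Q
  P4: S <- U -> Q
The empty set is not sufficient: P1 (S <- C -> U -> Q) has no collider blocking it and no conditioned non-collider, so it is open.
Try {C, U}:
  P1: blocked at fork node C ∈ conditioning set.
  P2: blocked at fork node C ∈ conditioning set.
  P3: blocked at chain node U ∈ conditioning set.
  P4: blocked at fork node U ∈ conditioning set.
{C, U} contains no descendant of S and blocks every backdoor path.
Every element of {C, U} is needed (dropping C leaves P2 open; dropping U leaves P4 open), so no proper subset is valid.
Among all size-2 subsets of the eligible variables, only {C, U} blocks every backdoor path, so it is the unique smallest valid adjustment set.

{C, U}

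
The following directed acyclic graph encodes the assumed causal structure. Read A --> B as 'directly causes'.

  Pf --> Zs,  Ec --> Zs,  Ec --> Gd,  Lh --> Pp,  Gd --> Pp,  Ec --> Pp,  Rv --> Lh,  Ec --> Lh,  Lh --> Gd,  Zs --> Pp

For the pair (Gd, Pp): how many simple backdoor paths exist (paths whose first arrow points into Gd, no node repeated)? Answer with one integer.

6

A backdoor path from Gd to Pp is any simple undirected path whose first edge points into Gd (i.e. leaves Gd via a parent).
Parents of Gd: {Ec, Lh}.
Enumerating:
  P1: Gd <- Ec -> Lh -> Pp
  P2: Gd <- Ec -> Zs -> Pp
  P3: Gd <- Ec -> Pp
  P4: Gd <- Lh <- Ec -> Zs -> Pp
  P5: Gd <- Lh <- Ec -> Pp
  P6: Gd <- Lh -> Pp
That exhausts the simple backdoor paths. Count: 6.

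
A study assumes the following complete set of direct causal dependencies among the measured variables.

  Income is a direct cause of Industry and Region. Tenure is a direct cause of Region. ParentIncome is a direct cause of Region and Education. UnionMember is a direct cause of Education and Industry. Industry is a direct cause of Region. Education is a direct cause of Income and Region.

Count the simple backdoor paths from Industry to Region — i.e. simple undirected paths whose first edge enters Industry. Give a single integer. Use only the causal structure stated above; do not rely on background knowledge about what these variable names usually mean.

6

A backdoor path from Industry to Region is any simple undirected path whose first edge points into Industry (i.e. leaves Industry via a parent).
Parents of Industry: {Income, UnionMember}.
Enumerating:
  P1: Industry <- UnionMember -> Education <- ParentIncome -> Region
  P2: Industry <- UnionMember -> Education -> Income -> Region
  P3: Industry <- UnionMember -> Education -> Region
  P4: Industry <- Income <- Education <- ParentIncome -> Region
  P5: Industry <- Income <- Education -> Region
  P6: Industry <- Income -> Region
That exhausts the simple backdoor paths. Count: 6.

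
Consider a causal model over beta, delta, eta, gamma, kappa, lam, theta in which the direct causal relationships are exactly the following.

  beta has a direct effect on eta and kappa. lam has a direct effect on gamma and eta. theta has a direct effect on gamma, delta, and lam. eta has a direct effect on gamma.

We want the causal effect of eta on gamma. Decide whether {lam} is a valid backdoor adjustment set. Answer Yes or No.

Yes

Backdoor paths from eta to gamma (paths whose first edge points into eta):
  P1: eta <- lam <- theta -> gamma
  P2: eta <- lam -> gamma
Condition 1 (no descendant of eta in the set): holds — descendants of eta are {gamma}; none are in {lam}.
Condition 2 (every backdoor path blocked by {lam}):
  P1: blocked at chain node lam ∈ conditioning set.
  P2: blocked at fork node lam ∈ conditioning set.
{lam} satisfies the backdoor criterion.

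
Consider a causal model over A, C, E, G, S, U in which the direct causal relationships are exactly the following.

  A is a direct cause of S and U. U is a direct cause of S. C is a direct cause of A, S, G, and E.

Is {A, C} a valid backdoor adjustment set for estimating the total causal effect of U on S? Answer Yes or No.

Yes

Backdoor paths from U to S (paths whose first edge points into U):
  P1: U <- A <- C -> S
  P2: U <- A -> S
Condition 1 (no descendant of U in the set): holds — descendants of U are {S}; none are in {A, C}.
Condition 2 (every backdoor path blocked by {A, C}):
  P1: blocked at chain node A ∈ conditioning set.
  P2: blocked at fork node A ∈ conditioning set.
{A, C} satisfies the backdoor criterion.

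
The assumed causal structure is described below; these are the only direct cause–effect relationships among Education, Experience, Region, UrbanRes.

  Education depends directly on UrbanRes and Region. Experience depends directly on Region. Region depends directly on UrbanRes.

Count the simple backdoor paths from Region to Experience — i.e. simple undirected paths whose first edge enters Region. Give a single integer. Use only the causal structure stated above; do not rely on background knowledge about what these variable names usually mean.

A backdoor path from Region to Experience is any simple undirected path whose first edge points into Region (i.e. leaves Region via a parent).
Parents of Region: {UrbanRes}.
No simple path from any parent of Region reaches Experience without revisiting Region, so there are no backdoor paths.

0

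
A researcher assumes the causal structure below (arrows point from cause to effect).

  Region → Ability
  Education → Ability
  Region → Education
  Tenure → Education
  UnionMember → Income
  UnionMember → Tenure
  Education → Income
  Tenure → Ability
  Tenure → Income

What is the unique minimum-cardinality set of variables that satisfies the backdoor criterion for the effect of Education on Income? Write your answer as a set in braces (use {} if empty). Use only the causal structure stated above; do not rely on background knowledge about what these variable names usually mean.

Variables eligible for adjustment (non-descendants of Education, excluding Education and Income): {Region, Tenure, UnionMember}.
Backdoor paths from Education to Income:
  P1: Education <- Region -> Ability <- Tenure <- UnionMember -> Income
  P2: Education <- Region -> Ability <- Tenure -> Income
  P3: Education <- Tenure <- UnionMember -> Income
  P4: Education <- Tenure -> Income
The empty set is not sufficient: P3 (Education <- Tenure <- UnionMember -> Income) has no collider blocking it and no conditioned non-collider, so it is open.
Try {Tenure}:
  P1: blocked at collider Ability (neither it nor any descendant is in the conditioning set).
  P2: blocked at collider Ability (neither it nor any descendant is in the conditioning set).
  P3: blocked at chain node Tenure ∈ conditioning set.
  P4: blocked at fork node Tenure ∈ conditioning set.
{Tenure} contains no descendant of Education and blocks every backdoor path.
No other singleton works — e.g. {Region} leaves P3 open — so {Tenure} is the unique smallest valid adjustment set.

{Tenure}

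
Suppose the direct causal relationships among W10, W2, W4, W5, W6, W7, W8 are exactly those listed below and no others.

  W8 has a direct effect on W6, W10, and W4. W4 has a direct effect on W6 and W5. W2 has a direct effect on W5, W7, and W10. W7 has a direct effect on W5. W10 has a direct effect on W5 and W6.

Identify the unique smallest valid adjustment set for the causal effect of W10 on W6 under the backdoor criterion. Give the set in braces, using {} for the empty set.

{W8}

Variables eligible for adjustment (non-descendants of W10, excluding W10 and W6): {W2, W4, W7, W8}.
Backdoor paths from W10 to W6:
  P1: W10 <- W2 -> W7 -> W5 <- W4 <- W8 -> W6
  P2: W10 <- W2 -> W7 -> W5 <- W4 -> W6
  P3: W10 <- W2 -> W5 <- W4 <- W8 -> W6
  P4: W10 <- W2 -> W5 <- W4 -> W6
  P5: W10 <- W8 -> W4 -> W6
  P6: W10 <- W8 -> W6
The empty set is not sufficient: P5 (W10 <- W8 -> W4 -> W6) has no collider blocking it and no conditioned non-collider, so it is open.
Try {W8}:
  P1: blocked at collider W5 (neither it nor any descendant is in the conditioning set).
  P2: blocked at collider W5 (neither it nor any descendant is in the conditioning set).
  P3: blocked at collider W5 (neither it nor any descendant is in the conditioning set).
  P4: blocked at collider W5 (neither it nor any descendant is in the conditioning set).
  P5: blocked at fork node W8 ∈ conditioning set.
  P6: blocked at fork node W8 ∈ conditioning set.
{W8} contains no descendant of W10 and blocks every backdoor path.
No other singleton works — e.g. {W2} leaves P5 open — so {W8} is the unique smallest valid adjustment set.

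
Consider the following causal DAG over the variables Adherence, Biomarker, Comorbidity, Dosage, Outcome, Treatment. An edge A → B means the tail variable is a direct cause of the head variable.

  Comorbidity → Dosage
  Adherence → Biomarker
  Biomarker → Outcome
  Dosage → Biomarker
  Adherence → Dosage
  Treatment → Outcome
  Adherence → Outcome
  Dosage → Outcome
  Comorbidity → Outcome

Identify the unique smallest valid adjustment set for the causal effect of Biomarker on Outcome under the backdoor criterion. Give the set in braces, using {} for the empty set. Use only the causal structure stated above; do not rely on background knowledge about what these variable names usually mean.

{Adherence, Dosage}

Variables eligible for adjustment (non-descendants of Biomarker, excluding Biomarker and Outcome): {Adherence, Comorbidity, Dosage, Treatment}.
Backdoor paths from Biomarker to Outcome:
  P1: Biomarker <- Adherence -> Dosage <- Comorbidity -> Outcome
  P2: Biomarker <- Adherence -> Dosage -> Outcome
  P3: Biomarker <- Adherence -> Outcome
  P4: Biomarker <- Dosage <- Adherence -> Outcome
  P5: Biomarker <- Dosage <- Comorbidity -> Outcome
  P6: Biomarker <- Dosage -> Outcome
The empty set is not sufficient: P2 (Biomarker <- Adherence -> Dosage -> Outcome) has no collider blocking it and no conditioned non-collider, so it is open.
Try {Adherence, Dosage}:
  P1: blocked at fork node Adherence ∈ conditioning set.
  P2: blocked at fork node Adherence ∈ conditioning set.
  P3: blocked at fork node Adherence ∈ conditioning set.
  P4: blocked at chain node Dosage ∈ conditioning set.
  P5: blocked at chain node Dosage ∈ conditioning set.
  P6: blocked at fork node Dosage ∈ conditioning set.
{Adherence, Dosage} contains no descendant of Biomarker and blocks every backdoor path.
Every element of {Adherence, Dosage} is needed (dropping Adherence leaves P1 open; dropping Dosage leaves P5 open), so no proper subset is valid.
Among all size-2 subsets of the eligible variables, only {Adherence, Dosage} blocks every backdoor path, so it is the unique smallest valid adjustment set.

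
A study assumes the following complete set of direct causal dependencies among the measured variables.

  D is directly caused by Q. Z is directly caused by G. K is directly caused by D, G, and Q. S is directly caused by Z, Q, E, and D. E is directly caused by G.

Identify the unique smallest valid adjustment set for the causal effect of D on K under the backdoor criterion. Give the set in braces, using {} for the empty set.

Variables eligible for adjustment (non-descendants of D, excluding D and K): {E, G, Q, Z}.
Backdoor paths from D to K:
  P1: D <- Q -> S <- Z <- G -> K
  P2: D <- Q -> S <- E <- G -> K
  P3: D <- Q -> K
The empty set is not sufficient: P3 (D <- Q -> K) has no collider blocking it and no conditioned non-collider, so it is open.
Try {Q}:
  P1: blocked at fork node Q ∈ conditioning set.
  P2: blocked at fork node Q ∈ conditioning set.
  P3: blocked at fork node Q ∈ conditioning set.
{Q} contains no descendant of D and blocks every backdoor path.
No other singleton works — e.g. {G} leaves P3 open — so {Q} is the unique smallest valid adjustment set.

{Q}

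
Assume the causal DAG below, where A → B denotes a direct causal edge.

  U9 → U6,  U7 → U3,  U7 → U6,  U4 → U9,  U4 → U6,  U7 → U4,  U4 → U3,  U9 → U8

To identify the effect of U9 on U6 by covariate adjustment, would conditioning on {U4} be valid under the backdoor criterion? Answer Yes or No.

Yes

Backdoor paths from U9 to U6 (paths whose first edge points into U9):
  P1: U9 <- U4 <- U7 -> U6
  P2: U9 <- U4 -> U3 <- U7 -> U6
  P3: U9 <- U4 -> U6
Condition 1 (no descendant of U9 in the set): holds — descendants of U9 are {U6, U8}; none are in {U4}.
Condition 2 (every backdoor path blocked by {U4}):
  P1: blocked at chain node U4 ∈ conditioning set.
  P2: blocked at fork node U4 ∈ conditioning set.
  P3: blocked at fork node U4 ∈ conditioning set.
{U4} satisfies the backdoor criterion.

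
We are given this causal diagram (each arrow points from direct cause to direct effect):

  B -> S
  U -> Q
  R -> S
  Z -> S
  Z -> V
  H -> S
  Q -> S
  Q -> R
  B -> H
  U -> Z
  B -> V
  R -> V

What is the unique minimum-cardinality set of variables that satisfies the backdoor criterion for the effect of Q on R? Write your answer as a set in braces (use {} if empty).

Variables eligible for adjustment (non-descendants of Q, excluding Q and R): {B, H, U, Z}.
Backdoor paths from Q to R:
  P1: Q <- U -> Z -> S <- B -> V <- R
  P2: Q <- U -> Z -> S <- H <- B -> V <- R
  P3: Q <- U -> Z -> S <- R
  P4: Q <- U -> Z -> V <- B -> H -> S <- R
  P5: Q <- U -> Z -> V <- B -> S <- R
  P6: Q <- U -> Z -> V <- R
Each backdoor path contains an unconditioned collider, so every path is already blocked with the empty conditioning set:
  P1: blocked at collider S (neither it nor any descendant is in the conditioning set).
  P2: blocked at collider S (neither it nor any descendant is in the conditioning set).
  P3: blocked at collider S (neither it nor any descendant is in the conditioning set).
  P4: blocked at collider V (neither it nor any descendant is in the conditioning set).
  P5: blocked at collider V (neither it nor any descendant is in the conditioning set).
  P6: blocked at collider V (neither it nor any descendant is in the conditioning set).
The empty set is therefore the unique smallest valid set.

{}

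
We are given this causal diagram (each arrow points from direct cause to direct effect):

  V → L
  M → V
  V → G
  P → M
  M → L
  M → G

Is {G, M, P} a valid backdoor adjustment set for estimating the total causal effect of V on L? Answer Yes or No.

Backdoor paths from V to L (paths whose first edge points into V):
  P1: V <- M -> L
Condition 1 (no descendant of V in the set): FAILS — G is a descendant of V.
Condition 2 (every backdoor path blocked by {G, M, P}):
  P1: blocked at fork node M ∈ conditioning set.
{G, M, P} does not satisfy the backdoor criterion.

No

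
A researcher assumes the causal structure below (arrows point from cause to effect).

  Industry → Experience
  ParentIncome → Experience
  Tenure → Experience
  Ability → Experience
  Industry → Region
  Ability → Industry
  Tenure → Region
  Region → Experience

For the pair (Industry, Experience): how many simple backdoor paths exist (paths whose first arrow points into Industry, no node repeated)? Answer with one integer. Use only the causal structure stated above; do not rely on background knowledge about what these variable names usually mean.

A backdoor path from Industry to Experience is any simple undirected path whose first edge points into Industry (i.e. leaves Industry via a parent).
Parents of Industry: {Ability}.
Enumerating:
  P1: Industry <- Ability -> Experience
That exhausts the simple backdoor paths. Count: 1.

1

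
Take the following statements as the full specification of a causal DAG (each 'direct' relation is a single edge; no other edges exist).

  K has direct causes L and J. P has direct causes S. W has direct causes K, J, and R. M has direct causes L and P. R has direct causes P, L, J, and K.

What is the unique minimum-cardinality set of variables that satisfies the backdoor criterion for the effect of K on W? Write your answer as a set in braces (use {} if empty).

{J, L}

Variables eligible for adjustment (non-descendants of K, excluding K and W): {J, L, M, P, S}.
Backdoor paths from K to W:
  P1: K <- L -> R <- J -> W
  P2: K <- L -> R -> W
  P3: K <- L -> M <- P -> R <- J -> W
  P4: K <- L -> M <- P -> R -> W
  P5: K <- J -> R -> W
  P6: K <- J -> W
The empty set is not sufficient: P2 (K <- L -> R -> W) has no collider blocking it and no conditioned non-collider, so it is open.
Try {J, L}:
  P1: blocked at fork node L ∈ conditioning set.
  P2: blocked at fork node L ∈ conditioning set.
  P3: blocked at fork node L ∈ conditioning set.
  P4: blocked at fork node L ∈ conditioning set.
  P5: blocked at fork node J ∈ conditioning set.
  P6: blocked at fork node J ∈ conditioning set.
{J, L} contains no descendant of K and blocks every backdoor path.
Every element of {J, L} is needed (dropping J leaves P5 open; dropping L leaves P2 open), so no proper subset is valid.
Among all size-2 subsets of the eligible variables, only {J, L} blocks every backdoor path, so it is the unique smallest valid adjustment set.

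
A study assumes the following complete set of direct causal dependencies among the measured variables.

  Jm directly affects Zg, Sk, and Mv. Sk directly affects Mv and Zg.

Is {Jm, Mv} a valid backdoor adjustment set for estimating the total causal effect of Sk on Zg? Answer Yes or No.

No

Backdoor paths from Sk to Zg (paths whose first edge points into Sk):
  P1: Sk <- Jm -> Zg
Condition 1 (no descendant of Sk in the set): FAILS — Mv is a descendant of Sk.
Condition 2 (every backdoor path blocked by {Jm, Mv}):
  P1: blocked at fork node Jm ∈ conditioning set.
{Jm, Mv} does not satisfy the backdoor criterion.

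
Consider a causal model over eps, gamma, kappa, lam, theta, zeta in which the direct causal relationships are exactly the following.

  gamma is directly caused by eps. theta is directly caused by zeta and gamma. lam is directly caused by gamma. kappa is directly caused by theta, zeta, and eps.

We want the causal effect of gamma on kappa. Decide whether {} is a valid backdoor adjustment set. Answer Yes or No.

Backdoor paths from gamma to kappa (paths whose first edge points into gamma):
  P1: gamma <- eps -> kappa
Condition 1 (no descendant of gamma in the set): holds — descendants of gamma are {kappa, lam, theta}; none are in {}.
Condition 2 (every backdoor path blocked by {}):
  P1: open — no interior node is in the conditioning set.
{} does not satisfy the backdoor criterion.

No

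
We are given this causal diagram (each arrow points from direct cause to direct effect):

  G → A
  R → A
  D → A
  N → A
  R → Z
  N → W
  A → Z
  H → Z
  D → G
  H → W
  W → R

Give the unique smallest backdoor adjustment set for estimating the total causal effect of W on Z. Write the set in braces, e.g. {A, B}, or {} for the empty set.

Variables eligible for adjustment (non-descendants of W, excluding W and Z): {D, G, H, N}.
Backdoor paths from W to Z:
  P1: W <- N -> A <- R -> Z
  P2: W <- N -> A -> Z
  P3: W <- H -> Z
The empty set is not sufficient: P2 (W <- N -> A -> Z) has no collider blocking it and no conditioned non-collider, so it is open.
Try {H, N}:
  P1: blocked at fork node N ∈ conditioning set.
  P2: blocked at fork node N ∈ conditioning set.
  P3: blocked at fork node H ∈ conditioning set.
{H, N} contains no descendant of W and blocks every backdoor path.
Every element of {H, N} is needed (dropping H leaves P3 open; dropping N leaves P2 open), so no proper subset is valid.
Among all size-2 subsets of the eligible variables, only {H, N} blocks every backdoor path, so it is the unique smallest valid adjustment set.

{H, N}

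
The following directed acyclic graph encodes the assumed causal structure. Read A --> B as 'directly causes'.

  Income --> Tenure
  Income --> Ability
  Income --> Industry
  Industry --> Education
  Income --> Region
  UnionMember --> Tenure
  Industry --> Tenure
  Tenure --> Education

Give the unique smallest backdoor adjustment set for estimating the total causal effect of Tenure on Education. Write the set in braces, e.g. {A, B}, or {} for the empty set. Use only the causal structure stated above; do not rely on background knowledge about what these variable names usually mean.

{Industry}

Variables eligible for adjustment (non-descendants of Tenure, excluding Tenure and Education): {Ability, Income, Industry, Region, UnionMember}.
Backdoor paths from Tenure to Education:
  P1: Tenure <- Income -> Industry -> Education
  P2: Tenure <- Industry -> Education
The empty set is not sufficient: P1 (Tenure <- Income -> Industry -> Education) has no collider blocking it and no conditioned non-collider, so it is open.
Try {Industry}:
  P1: blocked at chain node Industry ∈ conditioning set.
  P2: blocked at fork node Industry ∈ conditioning set.
{Industry} contains no descendant of Tenure and blocks every backdoor path.
No other singleton works — e.g. {Income} leaves P2 open — so {Industry} is the unique smallest valid adjustment set.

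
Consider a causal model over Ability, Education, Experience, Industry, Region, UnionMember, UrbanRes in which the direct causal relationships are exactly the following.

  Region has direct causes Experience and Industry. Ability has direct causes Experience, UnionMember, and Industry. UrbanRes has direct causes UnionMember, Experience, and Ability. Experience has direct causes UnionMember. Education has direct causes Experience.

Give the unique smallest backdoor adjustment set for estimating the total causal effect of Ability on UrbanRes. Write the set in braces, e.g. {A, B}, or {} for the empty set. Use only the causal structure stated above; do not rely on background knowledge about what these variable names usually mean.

{Experience, UnionMember}

Variables eligible for adjustment (non-descendants of Ability, excluding Ability and UrbanRes): {Education, Experience, Industry, Region, UnionMember}.
Backdoor paths from Ability to UrbanRes:
  P1: Ability <- UnionMember -> Experience -> UrbanRes
  P2: Ability <- UnionMember -> UrbanRes
  P3: Ability <- Experience <- UnionMember -> UrbanRes
  P4: Ability <- Experience -> UrbanRes
  P5: Ability <- Industry -> Region <- Experience <- UnionMember -> UrbanRes
  P6: Ability <- Industry -> Region <- Experience -> UrbanRes
The empty set is not sufficient: P1 (Ability <- UnionMember -> Experience -> UrbanRes) has no collider blocking it and no conditioned non-collider, so it is open.
Try {Experience, UnionMember}:
  P1: blocked at fork node UnionMember ∈ conditioning set.
  P2: blocked at fork node UnionMember ∈ conditioning set.
  P3: blocked at chain node Experience ∈ conditioning set.
  P4: blocked at fork node Experience ∈ conditioning set.
  P5: blocked at collider Region (neither it nor any descendant is in the conditioning set).
  P6: blocked at collider Region (neither it nor any descendant is in the conditioning set).
{Experience, UnionMember} contains no descendant of Ability and blocks every backdoor path.
Every element of {Experience, UnionMember} is needed (dropping Experience leaves P4 open; dropping UnionMember leaves P2 open), so no proper subset is valid.
Among all size-2 subsets of the eligible variables, only {Experience, UnionMember} blocks every backdoor path, so it is the unique smallest valid adjustment set.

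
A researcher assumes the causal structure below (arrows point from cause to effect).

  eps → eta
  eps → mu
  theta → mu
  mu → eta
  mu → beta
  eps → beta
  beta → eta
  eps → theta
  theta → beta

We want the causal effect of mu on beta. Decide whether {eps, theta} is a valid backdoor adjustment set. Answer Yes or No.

Yes

Backdoor paths from mu to beta (paths whose first edge points into mu):
  P1: mu <- eps -> theta -> beta
  P2: mu <- eps -> beta
  P3: mu <- eps -> eta <- beta
  P4: mu <- theta <- eps -> beta
  P5: mu <- theta <- eps -> eta <- beta
  P6: mu <- theta -> beta
Condition 1 (no descendant of mu in the set): holds — descendants of mu are {beta, eta}; none are in {eps, theta}.
Condition 2 (every backdoor path blocked by {eps, theta}):
  P1: blocked at fork node eps ∈ conditioning set.
  P2: blocked at fork node eps ∈ conditioning set.
  P3: blocked at fork node eps ∈ conditioning set.
  P4: blocked at chain node theta ∈ conditioning set.
  P5: blocked at chain node theta ∈ conditioning set.
  P6: blocked at fork node theta ∈ conditioning set.
{eps, theta} satisfies the backdoor criterion.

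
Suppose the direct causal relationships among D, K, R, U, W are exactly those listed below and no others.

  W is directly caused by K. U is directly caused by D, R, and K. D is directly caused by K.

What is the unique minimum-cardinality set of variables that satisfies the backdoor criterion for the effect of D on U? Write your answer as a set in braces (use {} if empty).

Variables eligible for adjustment (non-descendants of D, excluding D and U): {K, R, W}.
Backdoor paths from D to U:
  P1: D <- K -> U
The empty set is not sufficient: P1 (D <- K -> U) has no collider blocking it and no conditioned non-collider, so it is open.
Try {K}:
  P1: blocked at fork node K ∈ conditioning set.
{K} contains no descendant of D and blocks every backdoor path.
No other singleton works — e.g. {W} leaves P1 open — so {K} is the unique smallest valid adjustment set.

{K}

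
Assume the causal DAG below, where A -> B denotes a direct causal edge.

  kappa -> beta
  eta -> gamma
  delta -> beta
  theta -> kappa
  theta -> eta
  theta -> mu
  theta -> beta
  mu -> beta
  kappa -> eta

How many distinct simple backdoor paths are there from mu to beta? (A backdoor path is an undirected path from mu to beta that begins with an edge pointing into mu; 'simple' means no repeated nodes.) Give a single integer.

3

A backdoor path from mu to beta is any simple undirected path whose first edge points into mu (i.e. leaves mu via a parent).
Parents of mu: {theta}.
Enumerating:
  P1: mu <- theta -> kappa -> beta
  P2: mu <- theta -> eta <- kappa -> beta
  P3: mu <- theta -> beta
That exhausts the simple backdoor paths. Count: 3.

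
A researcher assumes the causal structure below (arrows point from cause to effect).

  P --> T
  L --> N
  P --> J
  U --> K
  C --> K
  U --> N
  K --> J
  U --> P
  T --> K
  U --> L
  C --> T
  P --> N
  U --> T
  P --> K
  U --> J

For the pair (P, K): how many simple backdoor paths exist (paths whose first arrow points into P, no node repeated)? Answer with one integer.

4

A backdoor path from P to K is any simple undirected path whose first edge points into P (i.e. leaves P via a parent).
Parents of P: {U}.
Enumerating:
  P1: P <- U -> T <- C -> K
  P2: P <- U -> T -> K
  P3: P <- U -> K
  P4: P <- U -> J <- K
That exhausts the simple backdoor paths. Count: 4.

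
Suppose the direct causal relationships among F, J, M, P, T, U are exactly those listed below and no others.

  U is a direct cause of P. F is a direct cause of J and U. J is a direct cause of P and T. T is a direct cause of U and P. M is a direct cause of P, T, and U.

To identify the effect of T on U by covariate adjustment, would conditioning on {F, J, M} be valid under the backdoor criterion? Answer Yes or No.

Backdoor paths from T to U (paths whose first edge points into T):
  P1: T <- M -> U
  P2: T <- M -> P <- J <- F -> U
  P3: T <- M -> P <- U
  P4: T <- J <- F -> U
  P5: T <- J -> P <- M -> U
  P6: T <- J -> P <- U
Condition 1 (no descendant of T in the set): holds — descendants of T are {P, U}; none are in {F, J, M}.
Condition 2 (every backdoor path blocked by {F, J, M}):
  P1: blocked at fork node M ∈ conditioning set.
  P2: blocked at fork node M ∈ conditioning set.
  P3: blocked at fork node M ∈ conditioning set.
  P4: blocked at chain node J ∈ conditioning set.
  P5: blocked at fork node J ∈ conditioning set.
  P6: blocked at fork node J ∈ conditioning set.
{F, J, M} satisfies the backdoor criterion.

Yes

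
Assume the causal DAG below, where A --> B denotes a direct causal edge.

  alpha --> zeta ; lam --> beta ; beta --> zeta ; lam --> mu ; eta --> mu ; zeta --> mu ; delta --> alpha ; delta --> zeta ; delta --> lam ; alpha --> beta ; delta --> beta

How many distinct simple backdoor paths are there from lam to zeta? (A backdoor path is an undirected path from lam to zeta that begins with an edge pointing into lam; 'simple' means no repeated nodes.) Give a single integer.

A backdoor path from lam to zeta is any simple undirected path whose first edge points into lam (i.e. leaves lam via a parent).
Parents of lam: {delta}.
Enumerating:
  P1: lam <- delta -> alpha -> beta -> zeta
  P2: lam <- delta -> alpha -> zeta
  P3: lam <- delta -> beta <- alpha -> zeta
  P4: lam <- delta -> beta -> zeta
  P5: lam <- delta -> zeta
That exhausts the simple backdoor paths. Count: 5.

5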